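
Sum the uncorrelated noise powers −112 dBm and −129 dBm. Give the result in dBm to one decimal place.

Convert to linear, add, convert back:
P₁ = 6.31×10⁻¹⁵ W, P₂ = 1.26×10⁻¹⁶ W
P_tot = 6.44×10⁻¹⁵ W → 10 log₁₀(P_tot / 10⁻³) = −111.9 dBm

−111.9 dBm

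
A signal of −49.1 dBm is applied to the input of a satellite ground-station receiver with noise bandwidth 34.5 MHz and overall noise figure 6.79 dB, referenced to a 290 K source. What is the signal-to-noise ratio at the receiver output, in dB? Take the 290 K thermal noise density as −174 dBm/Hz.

Noise floor: N = −174 + 10 log₁₀(B) + NF
10 log₁₀(3.45×10⁷) = 75.38 dB
N = −174 + 75.38 + 6.79 = −91.83 dBm
SNR = P_sig − N = −49.1 − (−91.83) = 42.73 dB → 42.7 dB

42.7 dB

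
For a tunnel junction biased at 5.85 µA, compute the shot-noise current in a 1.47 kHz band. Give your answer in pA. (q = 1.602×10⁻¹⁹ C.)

I_n = √(2qI·B)
2qI·B = 2 × 1.602×10⁻¹⁹ × 5.85×10⁻⁶ × 1.47×10³ = 2.76×10⁻²¹ A²
I_n = √(2.76×10⁻²¹) = 5.25×10⁻¹¹ A = 52.5 pA

52.5 pA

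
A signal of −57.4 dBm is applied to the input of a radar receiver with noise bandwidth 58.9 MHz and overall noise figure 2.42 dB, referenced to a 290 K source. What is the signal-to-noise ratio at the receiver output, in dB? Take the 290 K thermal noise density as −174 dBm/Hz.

Noise floor: N = −174 + 10 log₁₀(B) + NF
10 log₁₀(5.89×10⁷) = 77.7 dB
N = −174 + 77.7 + 2.42 = −93.88 dBm
SNR = P_sig − N = −57.4 − (−93.88) = 36.48 dB → 36.5 dB

36.5 dB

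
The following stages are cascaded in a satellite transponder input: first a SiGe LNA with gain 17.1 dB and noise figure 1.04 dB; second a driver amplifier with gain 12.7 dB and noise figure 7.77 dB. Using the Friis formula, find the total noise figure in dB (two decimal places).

Convert to linear (a loss of L dB is a gain of −L dB): F_i = 10^(NF_i/10), G_i = 10^(G_i,dB/10)
  Stage 1: F_1 = 10^(1.04/10) = 1.271, G_1 = 10^(17.1/10) = 51.29
  Stage 2: F_2 = 10^(7.77/10) = 5.984, G_2 = 10^(12.7/10) = 18.62
Friis cascade:
  F = 1.271 + (5.984 − 1)/51.29 = 1.368
NF = 10 log₁₀(1.368) = 1.36 dB

1.36 dB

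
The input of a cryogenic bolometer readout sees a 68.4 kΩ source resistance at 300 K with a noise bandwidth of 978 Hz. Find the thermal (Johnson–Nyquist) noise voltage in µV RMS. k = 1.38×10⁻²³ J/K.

V_n = √(4kTRB)
4kTRB = 4 × 1.38×10⁻²³ × 300 × 6.84×10⁴ × 9.78×10² = 1.11×10⁻¹² V²
V_n = √(1.11×10⁻¹²) = 1.05×10⁻⁶ V = 1.05 µV

1.05 µV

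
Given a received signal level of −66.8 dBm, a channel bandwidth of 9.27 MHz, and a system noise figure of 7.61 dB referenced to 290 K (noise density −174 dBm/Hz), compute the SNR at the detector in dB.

29.9 dB

Noise floor: N = −174 + 10 log₁₀(B) + NF
10 log₁₀(9.27×10⁶) = 69.67 dB
N = −174 + 69.67 + 7.61 = −96.72 dBm
SNR = P_sig − N = −66.8 − (−96.72) = 29.92 dB → 29.9 dB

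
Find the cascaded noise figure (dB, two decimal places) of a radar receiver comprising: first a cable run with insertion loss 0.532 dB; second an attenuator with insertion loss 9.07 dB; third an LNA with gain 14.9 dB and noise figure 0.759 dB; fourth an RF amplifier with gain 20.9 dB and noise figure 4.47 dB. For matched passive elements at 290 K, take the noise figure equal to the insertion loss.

10.57 dB

Convert to linear (a loss of L dB is a gain of −L dB): F_i = 10^(NF_i/10), G_i = 10^(G_i,dB/10)
  Stage 1: F_1 = 10^(0.532/10) = 1.130, G_1 = 10^(−0.532/10) = 0.8847
  Stage 2: F_2 = 10^(9.07/10) = 8.072, G_2 = 10^(−9.07/10) = 0.1239
  Stage 3: F_3 = 10^(0.759/10) = 1.191, G_3 = 10^(14.9/10) = 30.90
  Stage 4: F_4 = 10^(4.47/10) = 2.799, G_4 = 10^(20.9/10) = 123.0
Friis cascade:
  F = 1.130 + (8.072 − 1)/0.8847 + (1.191 − 1)/0.1096 + (2.799 − 1)/3.387 = 11.40
NF = 10 log₁₀(11.40) = 10.57 dB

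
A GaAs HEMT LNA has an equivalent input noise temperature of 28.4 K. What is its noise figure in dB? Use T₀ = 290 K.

F = 1 + T_e/T₀ = 1 + 28.4/290 = 1.09793
NF = 10 log₁₀(1.09793) = 0.406 dB

0.406 dB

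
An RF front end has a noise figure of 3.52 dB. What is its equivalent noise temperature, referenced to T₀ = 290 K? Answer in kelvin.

F = 10^(3.52/10) = 2.24905
T_e = (F − 1)·T₀ = (2.24905 − 1) × 290 = 362 K

362 K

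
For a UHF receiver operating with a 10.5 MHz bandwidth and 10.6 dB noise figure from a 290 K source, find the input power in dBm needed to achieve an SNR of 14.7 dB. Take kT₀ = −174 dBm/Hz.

−78.5 dBm

Sensitivity = −174 + 10 log₁₀(B) + NF + SNR_min
= −174 + 70.21 + 10.6 + 14.7
= −78.49 dBm → −78.5 dBm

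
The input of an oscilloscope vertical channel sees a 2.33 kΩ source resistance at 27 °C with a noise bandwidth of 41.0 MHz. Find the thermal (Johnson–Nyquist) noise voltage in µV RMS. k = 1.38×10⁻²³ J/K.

T = 27 °C + 273.15 = 300.15 K
V_n = √(4kTRB)
4kTRB = 4 × 1.38×10⁻²³ × 300.15 × 2.33×10³ × 4.10×10⁷ = 1.58×10⁻⁹ V²
V_n = √(1.58×10⁻⁹) = 3.98×10⁻⁵ V = 39.8 µV

39.8 µV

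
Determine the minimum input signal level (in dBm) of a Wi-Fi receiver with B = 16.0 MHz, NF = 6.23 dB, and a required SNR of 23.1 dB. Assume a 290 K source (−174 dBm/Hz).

−72.6 dBm

Sensitivity = −174 + 10 log₁₀(B) + NF + SNR_min
= −174 + 72.04 + 6.23 + 23.1
= −72.63 dBm → −72.6 dBm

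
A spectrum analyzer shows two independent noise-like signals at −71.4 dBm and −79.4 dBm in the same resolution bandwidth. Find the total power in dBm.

−70.8 dBm

Convert to linear, add, convert back:
P₁ = 7.24×10⁻¹¹ W, P₂ = 1.15×10⁻¹¹ W
P_tot = 8.39×10⁻¹¹ W → 10 log₁₀(P_tot / 10⁻³) = −70.8 dBm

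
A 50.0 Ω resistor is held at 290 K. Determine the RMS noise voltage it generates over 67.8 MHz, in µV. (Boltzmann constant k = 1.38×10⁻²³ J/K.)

V_n = √(4kTRB)
4kTRB = 4 × 1.38×10⁻²³ × 290 × 5.00×10¹ × 6.78×10⁷ = 5.43×10⁻¹¹ V²
V_n = √(5.43×10⁻¹¹) = 7.37×10⁻⁶ V = 7.37 µV

7.37 µV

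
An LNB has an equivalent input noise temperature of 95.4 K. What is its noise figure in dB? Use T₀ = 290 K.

F = 1 + T_e/T₀ = 1 + 95.4/290 = 1.32897
NF = 10 log₁₀(1.32897) = 1.24 dB

1.24 dB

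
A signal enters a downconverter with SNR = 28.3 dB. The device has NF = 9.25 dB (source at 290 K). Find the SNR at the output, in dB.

19.05 dB

By definition F = SNR_in/SNR_out, so in dB: SNR_out = SNR_in − NF
SNR_out = 28.3 − 9.25 = 19.05 dB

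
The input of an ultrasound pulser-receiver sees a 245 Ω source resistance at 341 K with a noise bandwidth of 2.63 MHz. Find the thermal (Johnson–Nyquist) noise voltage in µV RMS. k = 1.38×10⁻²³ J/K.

V_n = √(4kTRB)
4kTRB = 4 × 1.38×10⁻²³ × 341 × 2.45×10² × 2.63×10⁶ = 1.21×10⁻¹¹ V²
V_n = √(1.21×10⁻¹¹) = 3.48×10⁻⁶ V = 3.48 µV

3.48 µV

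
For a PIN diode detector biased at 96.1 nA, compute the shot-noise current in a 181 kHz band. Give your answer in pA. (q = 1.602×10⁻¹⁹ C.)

I_n = √(2qI·B)
2qI·B = 2 × 1.602×10⁻¹⁹ × 9.61×10⁻⁸ × 1.81×10⁵ = 5.57×10⁻²¹ A²
I_n = √(5.57×10⁻²¹) = 7.47×10⁻¹¹ A = 74.7 pA

74.7 pA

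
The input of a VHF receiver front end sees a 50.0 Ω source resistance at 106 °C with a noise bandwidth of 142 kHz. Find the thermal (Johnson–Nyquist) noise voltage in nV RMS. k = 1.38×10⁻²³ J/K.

385 nV

T = 106 °C + 273.15 = 379.15 K
V_n = √(4kTRB)
4kTRB = 4 × 1.38×10⁻²³ × 379.15 × 5.00×10¹ × 1.42×10⁵ = 1.49×10⁻¹³ V²
V_n = √(1.49×10⁻¹³) = 3.85×10⁻⁷ V = 385 nV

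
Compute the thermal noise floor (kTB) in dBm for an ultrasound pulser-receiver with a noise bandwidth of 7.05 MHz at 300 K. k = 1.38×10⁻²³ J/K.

−105.3 dBm

P_n = kTB = 1.38×10⁻²³ × 300 × 7.05×10⁶ = 2.92×10⁻¹⁴ W
In dBm: 10 log₁₀(2.92×10⁻¹⁴ / 10⁻³) = −105.3 dBm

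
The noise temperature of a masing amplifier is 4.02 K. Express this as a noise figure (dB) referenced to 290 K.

F = 1 + T_e/T₀ = 1 + 4.02/290 = 1.01386
NF = 10 log₁₀(1.01386) = 0.060 dB

0.060 dB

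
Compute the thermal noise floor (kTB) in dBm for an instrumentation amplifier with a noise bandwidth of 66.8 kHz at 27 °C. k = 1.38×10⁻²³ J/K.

−125.6 dBm

T = 27 °C + 273.15 = 300.15 K
P_n = kTB = 1.38×10⁻²³ × 300.15 × 6.68×10⁴ = 2.77×10⁻¹⁶ W
In dBm: 10 log₁₀(2.77×10⁻¹⁶ / 10⁻³) = −125.6 dBm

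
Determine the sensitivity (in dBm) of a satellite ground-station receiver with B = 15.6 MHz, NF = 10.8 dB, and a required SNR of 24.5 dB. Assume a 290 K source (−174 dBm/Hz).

−66.8 dBm

Sensitivity = −174 + 10 log₁₀(B) + NF + SNR_min
= −174 + 71.93 + 10.8 + 24.5
= −66.77 dBm → −66.8 dBm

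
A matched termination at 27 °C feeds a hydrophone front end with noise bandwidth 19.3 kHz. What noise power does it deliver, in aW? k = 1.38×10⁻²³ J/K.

T = 27 °C + 273.15 = 300.15 K
P_n = kTB = 1.38×10⁻²³ × 300.15 × 1.93×10⁴ = 7.99×10⁻¹⁷ W = 79.9 aW

79.9 aW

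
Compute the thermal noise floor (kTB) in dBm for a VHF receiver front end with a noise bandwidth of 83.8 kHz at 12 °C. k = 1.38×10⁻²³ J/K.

T = 12 °C + 273.15 = 285.15 K
P_n = kTB = 1.38×10⁻²³ × 285.15 × 8.38×10⁴ = 3.30×10⁻¹⁶ W
In dBm: 10 log₁₀(3.30×10⁻¹⁶ / 10⁻³) = −124.8 dBm

−124.8 dBm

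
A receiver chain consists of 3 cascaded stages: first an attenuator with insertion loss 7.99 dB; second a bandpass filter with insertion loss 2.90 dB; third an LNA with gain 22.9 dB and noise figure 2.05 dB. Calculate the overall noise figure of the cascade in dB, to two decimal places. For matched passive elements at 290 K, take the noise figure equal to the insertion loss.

Convert to linear (a loss of L dB is a gain of −L dB): F_i = 10^(NF_i/10), G_i = 10^(G_i,dB/10)
  Stage 1: F_1 = 10^(7.99/10) = 6.295, G_1 = 10^(−7.99/10) = 0.1589
  Stage 2: F_2 = 10^(2.90/10) = 1.950, G_2 = 10^(−2.90/10) = 0.5129
  Stage 3: F_3 = 10^(2.05/10) = 1.603, G_3 = 10^(22.9/10) = 195.0
Friis cascade:
  F = 6.295 + (1.950 − 1)/0.1589 + (1.603 − 1)/0.08147 = 19.68
NF = 10 log₁₀(19.68) = 12.94 dB

12.94 dB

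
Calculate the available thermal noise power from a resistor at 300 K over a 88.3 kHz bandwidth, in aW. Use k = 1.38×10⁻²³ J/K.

P_n = kTB = 1.38×10⁻²³ × 300 × 8.83×10⁴ = 3.66×10⁻¹⁶ W = 366 aW

366 aW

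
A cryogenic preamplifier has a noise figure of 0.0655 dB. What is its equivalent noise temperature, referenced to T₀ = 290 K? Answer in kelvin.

F = 10^(0.0655/10) = 1.0152
T_e = (F − 1)·T₀ = (1.0152 − 1) × 290 = 4.41 K

4.41 K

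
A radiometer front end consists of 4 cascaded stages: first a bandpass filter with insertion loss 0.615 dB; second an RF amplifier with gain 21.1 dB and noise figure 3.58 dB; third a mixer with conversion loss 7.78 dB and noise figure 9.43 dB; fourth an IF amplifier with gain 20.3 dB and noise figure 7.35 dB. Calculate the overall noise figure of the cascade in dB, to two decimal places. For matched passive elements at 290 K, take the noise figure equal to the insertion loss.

Convert to linear (a loss of L dB is a gain of −L dB): F_i = 10^(NF_i/10), G_i = 10^(G_i,dB/10)
  Stage 1: F_1 = 10^(0.615/10) = 1.152, G_1 = 10^(−0.615/10) = 0.8680
  Stage 2: F_2 = 10^(3.58/10) = 2.280, G_2 = 10^(21.1/10) = 128.8
  Stage 3: F_3 = 10^(9.43/10) = 8.770, G_3 = 10^(−7.78/10) = 0.1667
  Stage 4: F_4 = 10^(7.35/10) = 5.433, G_4 = 10^(20.3/10) = 107.2
Friis cascade:
  F = 1.152 + (2.280 − 1)/0.8680 + (8.770 − 1)/111.8 + (5.433 − 1)/18.64 = 2.934
NF = 10 log₁₀(2.934) = 4.68 dB

4.68 dB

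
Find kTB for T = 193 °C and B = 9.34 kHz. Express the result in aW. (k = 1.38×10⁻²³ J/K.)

T = 193 °C + 273.15 = 466.15 K
P_n = kTB = 1.38×10⁻²³ × 466.15 × 9.34×10³ = 6.01×10⁻¹⁷ W = 60.1 aW

60.1 aW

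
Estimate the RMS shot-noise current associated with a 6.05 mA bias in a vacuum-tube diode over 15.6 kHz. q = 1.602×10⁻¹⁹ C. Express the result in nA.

I_n = √(2qI·B)
2qI·B = 2 × 1.602×10⁻¹⁹ × 6.05×10⁻³ × 1.56×10⁴ = 3.02×10⁻¹⁷ A²
I_n = √(3.02×10⁻¹⁷) = 5.50×10⁻⁹ A = 5.50 nA

5.50 nA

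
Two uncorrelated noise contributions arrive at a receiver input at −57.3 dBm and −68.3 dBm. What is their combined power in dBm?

Convert to linear, add, convert back:
P₁ = 1.86×10⁻⁹ W, P₂ = 1.48×10⁻¹⁰ W
P_tot = 2.01×10⁻⁹ W → 10 log₁₀(P_tot / 10⁻³) = −57.0 dBm

−57.0 dBm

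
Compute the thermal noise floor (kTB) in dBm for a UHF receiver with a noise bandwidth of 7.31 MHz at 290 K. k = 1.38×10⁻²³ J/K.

P_n = kTB = 1.38×10⁻²³ × 290 × 7.31×10⁶ = 2.93×10⁻¹⁴ W
In dBm: 10 log₁₀(2.93×10⁻¹⁴ / 10⁻³) = −105.3 dBm

−105.3 dBm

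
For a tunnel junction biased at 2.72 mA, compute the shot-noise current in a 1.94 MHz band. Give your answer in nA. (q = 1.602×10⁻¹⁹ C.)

I_n = √(2qI·B)
2qI·B = 2 × 1.602×10⁻¹⁹ × 2.72×10⁻³ × 1.94×10⁶ = 1.69×10⁻¹⁵ A²
I_n = √(1.69×10⁻¹⁵) = 4.11×10⁻⁸ A = 41.1 nA

41.1 nA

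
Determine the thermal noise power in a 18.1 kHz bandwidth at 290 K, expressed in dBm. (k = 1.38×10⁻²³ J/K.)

P_n = kTB = 1.38×10⁻²³ × 290 × 1.81×10⁴ = 7.24×10⁻¹⁷ W
In dBm: 10 log₁₀(7.24×10⁻¹⁷ / 10⁻³) = −131.4 dBm

−131.4 dBm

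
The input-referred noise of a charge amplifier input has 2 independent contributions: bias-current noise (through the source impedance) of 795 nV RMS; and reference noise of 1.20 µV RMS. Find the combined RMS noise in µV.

1.44 µV

Uncorrelated sources add in power (mean-square): V_tot = √(ΣV_i²)
V_tot = √[(7.95×10⁻⁷)² + (1.20×10⁻⁶)²] = 1.44×10⁻⁶ V = 1.44 µV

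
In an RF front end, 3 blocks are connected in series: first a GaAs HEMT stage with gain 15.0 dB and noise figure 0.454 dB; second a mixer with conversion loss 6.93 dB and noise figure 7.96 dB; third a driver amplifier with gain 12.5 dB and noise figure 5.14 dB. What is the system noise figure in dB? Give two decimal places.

2.12 dB

Convert to linear (a loss of L dB is a gain of −L dB): F_i = 10^(NF_i/10), G_i = 10^(G_i,dB/10)
  Stage 1: F_1 = 10^(0.454/10) = 1.110, G_1 = 10^(15.0/10) = 31.62
  Stage 2: F_2 = 10^(7.96/10) = 6.252, G_2 = 10^(−6.93/10) = 0.2028
  Stage 3: F_3 = 10^(5.14/10) = 3.266, G_3 = 10^(12.5/10) = 17.78
Friis cascade:
  F = 1.110 + (6.252 − 1)/31.62 + (3.266 − 1)/6.412 = 1.630
NF = 10 log₁₀(1.630) = 2.12 dB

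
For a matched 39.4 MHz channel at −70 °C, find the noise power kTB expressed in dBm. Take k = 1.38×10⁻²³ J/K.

−99.6 dBm

T = −70 °C + 273.15 = 203.15 K
P_n = kTB = 1.38×10⁻²³ × 203.15 × 3.94×10⁷ = 1.10×10⁻¹³ W
In dBm: 10 log₁₀(1.10×10⁻¹³ / 10⁻³) = −99.6 dBm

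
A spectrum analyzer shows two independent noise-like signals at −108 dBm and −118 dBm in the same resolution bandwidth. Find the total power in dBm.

−107.6 dBm

Convert to linear, add, convert back:
P₁ = 1.58×10⁻¹⁴ W, P₂ = 1.58×10⁻¹⁵ W
P_tot = 1.74×10⁻¹⁴ W → 10 log₁₀(P_tot / 10⁻³) = −107.6 dBm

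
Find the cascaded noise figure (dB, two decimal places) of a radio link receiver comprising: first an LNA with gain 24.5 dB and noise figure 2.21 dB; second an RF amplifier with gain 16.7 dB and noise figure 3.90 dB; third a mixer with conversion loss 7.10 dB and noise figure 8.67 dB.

2.22 dB

Convert to linear (a loss of L dB is a gain of −L dB): F_i = 10^(NF_i/10), G_i = 10^(G_i,dB/10)
  Stage 1: F_1 = 10^(2.21/10) = 1.663, G_1 = 10^(24.5/10) = 281.8
  Stage 2: F_2 = 10^(3.90/10) = 2.455, G_2 = 10^(16.7/10) = 46.77
  Stage 3: F_3 = 10^(8.67/10) = 7.362, G_3 = 10^(−7.10/10) = 0.1950
Friis cascade:
  F = 1.663 + (2.455 − 1)/281.8 + (7.362 − 1)/1.318×10⁴ = 1.669
NF = 10 log₁₀(1.669) = 2.22 dB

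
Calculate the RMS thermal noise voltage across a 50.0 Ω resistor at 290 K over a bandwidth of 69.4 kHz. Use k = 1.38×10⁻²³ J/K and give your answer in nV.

V_n = √(4kTRB)
4kTRB = 4 × 1.38×10⁻²³ × 290 × 5.00×10¹ × 6.94×10⁴ = 5.55×10⁻¹⁴ V²
V_n = √(5.55×10⁻¹⁴) = 2.36×10⁻⁷ V = 236 nV

236 nV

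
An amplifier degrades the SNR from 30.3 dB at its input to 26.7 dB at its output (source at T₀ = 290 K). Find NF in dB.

NF (dB) = SNR_in(dB) − SNR_out(dB) when the source is at T₀
NF = 30.3 − 26.7 = 3.6 dB

3.6 dB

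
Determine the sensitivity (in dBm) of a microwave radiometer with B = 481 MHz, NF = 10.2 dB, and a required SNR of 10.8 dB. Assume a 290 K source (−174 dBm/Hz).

Sensitivity = −174 + 10 log₁₀(B) + NF + SNR_min
= −174 + 86.82 + 10.2 + 10.8
= −66.18 dBm → −66.2 dBm

−66.2 dBm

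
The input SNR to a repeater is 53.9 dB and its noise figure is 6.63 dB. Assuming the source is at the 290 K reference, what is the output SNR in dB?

By definition F = SNR_in/SNR_out, so in dB: SNR_out = SNR_in − NF
SNR_out = 53.9 − 6.63 = 47.27 dB

47.27 dB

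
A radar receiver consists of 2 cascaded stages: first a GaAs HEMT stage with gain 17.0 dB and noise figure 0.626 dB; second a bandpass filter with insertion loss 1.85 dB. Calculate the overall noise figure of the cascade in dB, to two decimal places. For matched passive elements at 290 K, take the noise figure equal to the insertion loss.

0.67 dB

Convert to linear (a loss of L dB is a gain of −L dB): F_i = 10^(NF_i/10), G_i = 10^(G_i,dB/10)
  Stage 1: F_1 = 10^(0.626/10) = 1.155, G_1 = 10^(17.0/10) = 50.12
  Stage 2: F_2 = 10^(1.85/10) = 1.531, G_2 = 10^(−1.85/10) = 0.6531
Friis cascade:
  F = 1.155 + (1.531 − 1)/50.12 = 1.166
NF = 10 log₁₀(1.166) = 0.67 dB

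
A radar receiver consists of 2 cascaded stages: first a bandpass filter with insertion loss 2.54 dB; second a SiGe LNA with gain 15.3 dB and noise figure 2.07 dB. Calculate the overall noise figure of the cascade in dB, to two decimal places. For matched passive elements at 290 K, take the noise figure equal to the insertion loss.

4.61 dB

Convert to linear (a loss of L dB is a gain of −L dB): F_i = 10^(NF_i/10), G_i = 10^(G_i,dB/10)
  Stage 1: F_1 = 10^(2.54/10) = 1.795, G_1 = 10^(−2.54/10) = 0.5572
  Stage 2: F_2 = 10^(2.07/10) = 1.611, G_2 = 10^(15.3/10) = 33.88
Friis cascade:
  F = 1.795 + (1.611 − 1)/0.5572 = 2.891
NF = 10 log₁₀(2.891) = 4.61 dB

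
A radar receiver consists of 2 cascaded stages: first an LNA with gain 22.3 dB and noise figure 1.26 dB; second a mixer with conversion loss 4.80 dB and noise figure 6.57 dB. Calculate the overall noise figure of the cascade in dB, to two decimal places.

1.33 dB

Convert to linear (a loss of L dB is a gain of −L dB): F_i = 10^(NF_i/10), G_i = 10^(G_i,dB/10)
  Stage 1: F_1 = 10^(1.26/10) = 1.337, G_1 = 10^(22.3/10) = 169.8
  Stage 2: F_2 = 10^(6.57/10) = 4.539, G_2 = 10^(−4.80/10) = 0.3311
Friis cascade:
  F = 1.337 + (4.539 − 1)/169.8 = 1.357
NF = 10 log₁₀(1.357) = 1.33 dB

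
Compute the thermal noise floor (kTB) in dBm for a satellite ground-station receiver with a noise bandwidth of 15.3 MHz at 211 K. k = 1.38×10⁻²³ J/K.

−103.5 dBm

P_n = kTB = 1.38×10⁻²³ × 211 × 1.53×10⁷ = 4.46×10⁻¹⁴ W
In dBm: 10 log₁₀(4.46×10⁻¹⁴ / 10⁻³) = −103.5 dBm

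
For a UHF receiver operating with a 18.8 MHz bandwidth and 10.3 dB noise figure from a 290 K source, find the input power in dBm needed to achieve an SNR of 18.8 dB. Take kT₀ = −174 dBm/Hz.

Sensitivity = −174 + 10 log₁₀(B) + NF + SNR_min
= −174 + 72.74 + 10.3 + 18.8
= −72.16 dBm → −72.2 dBm

−72.2 dBm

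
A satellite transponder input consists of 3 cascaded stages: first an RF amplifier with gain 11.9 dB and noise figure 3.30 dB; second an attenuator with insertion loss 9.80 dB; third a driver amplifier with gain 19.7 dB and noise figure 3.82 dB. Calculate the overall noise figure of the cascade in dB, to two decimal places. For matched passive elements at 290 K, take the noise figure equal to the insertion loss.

5.51 dB

Convert to linear (a loss of L dB is a gain of −L dB): F_i = 10^(NF_i/10), G_i = 10^(G_i,dB/10)
  Stage 1: F_1 = 10^(3.30/10) = 2.138, G_1 = 10^(11.9/10) = 15.49
  Stage 2: F_2 = 10^(9.80/10) = 9.550, G_2 = 10^(−9.80/10) = 0.1047
  Stage 3: F_3 = 10^(3.82/10) = 2.410, G_3 = 10^(19.7/10) = 93.33
Friis cascade:
  F = 2.138 + (9.550 − 1)/15.49 + (2.410 − 1)/1.622 = 3.559
NF = 10 log₁₀(3.559) = 5.51 dB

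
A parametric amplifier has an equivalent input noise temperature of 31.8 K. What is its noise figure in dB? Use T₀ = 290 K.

0.452 dB

F = 1 + T_e/T₀ = 1 + 31.8/290 = 1.10966
NF = 10 log₁₀(1.10966) = 0.452 dB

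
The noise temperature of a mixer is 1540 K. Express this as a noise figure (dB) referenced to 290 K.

F = 1 + T_e/T₀ = 1 + 1540/290 = 6.31034
NF = 10 log₁₀(6.31034) = 8.00 dB

8.00 dB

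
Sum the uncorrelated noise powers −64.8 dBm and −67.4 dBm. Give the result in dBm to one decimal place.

−62.9 dBm

Convert to linear, add, convert back:
P₁ = 3.31×10⁻¹⁰ W, P₂ = 1.82×10⁻¹⁰ W
P_tot = 5.13×10⁻¹⁰ W → 10 log₁₀(P_tot / 10⁻³) = −62.9 dBm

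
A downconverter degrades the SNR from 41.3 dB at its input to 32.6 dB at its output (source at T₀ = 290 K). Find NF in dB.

NF (dB) = SNR_in(dB) − SNR_out(dB) when the source is at T₀
NF = 41.3 − 32.6 = 8.7 dB

8.7 dB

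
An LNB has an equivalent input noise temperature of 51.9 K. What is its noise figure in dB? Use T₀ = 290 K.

F = 1 + T_e/T₀ = 1 + 51.9/290 = 1.17897
NF = 10 log₁₀(1.17897) = 0.715 dB

0.715 dB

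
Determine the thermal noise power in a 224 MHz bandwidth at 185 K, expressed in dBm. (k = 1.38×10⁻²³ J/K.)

P_n = kTB = 1.38×10⁻²³ × 185 × 2.24×10⁸ = 5.72×10⁻¹³ W
In dBm: 10 log₁₀(5.72×10⁻¹³ / 10⁻³) = −92.4 dBm

−92.4 dBm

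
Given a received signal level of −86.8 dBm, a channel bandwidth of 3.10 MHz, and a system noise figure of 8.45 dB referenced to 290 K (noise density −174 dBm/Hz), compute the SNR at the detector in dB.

13.8 dB

Noise floor: N = −174 + 10 log₁₀(B) + NF
10 log₁₀(3.10×10⁶) = 64.91 dB
N = −174 + 64.91 + 8.45 = −100.64 dBm
SNR = P_sig − N = −86.8 − (−100.64) = 13.84 dB → 13.8 dB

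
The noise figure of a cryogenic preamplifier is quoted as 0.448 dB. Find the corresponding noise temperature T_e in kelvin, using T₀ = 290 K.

F = 10^(0.448/10) = 1.10866
T_e = (F − 1)·T₀ = (1.10866 − 1) × 290 = 31.5 K

31.5 K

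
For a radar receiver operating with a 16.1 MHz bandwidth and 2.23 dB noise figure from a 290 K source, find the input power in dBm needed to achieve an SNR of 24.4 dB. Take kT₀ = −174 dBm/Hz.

−75.3 dBm

Sensitivity = −174 + 10 log₁₀(B) + NF + SNR_min
= −174 + 72.07 + 2.23 + 24.4
= −75.30 dBm → −75.3 dBm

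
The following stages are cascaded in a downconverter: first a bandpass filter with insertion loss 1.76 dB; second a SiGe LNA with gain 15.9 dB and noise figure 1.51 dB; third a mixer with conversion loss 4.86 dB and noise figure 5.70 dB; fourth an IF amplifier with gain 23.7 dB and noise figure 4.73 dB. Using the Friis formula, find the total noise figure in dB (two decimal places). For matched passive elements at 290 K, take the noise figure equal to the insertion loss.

Convert to linear (a loss of L dB is a gain of −L dB): F_i = 10^(NF_i/10), G_i = 10^(G_i,dB/10)
  Stage 1: F_1 = 10^(1.76/10) = 1.500, G_1 = 10^(−1.76/10) = 0.6668
  Stage 2: F_2 = 10^(1.51/10) = 1.416, G_2 = 10^(15.9/10) = 38.90
  Stage 3: F_3 = 10^(5.70/10) = 3.715, G_3 = 10^(−4.86/10) = 0.3266
  Stage 4: F_4 = 10^(4.73/10) = 2.972, G_4 = 10^(23.7/10) = 234.4
Friis cascade:
  F = 1.500 + (1.416 − 1)/0.6668 + (3.715 − 1)/25.94 + (2.972 − 1)/8.472 = 2.461
NF = 10 log₁₀(2.461) = 3.91 dB

3.91 dB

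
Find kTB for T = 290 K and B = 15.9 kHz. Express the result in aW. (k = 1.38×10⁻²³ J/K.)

63.6 aW

P_n = kTB = 1.38×10⁻²³ × 290 × 1.59×10⁴ = 6.36×10⁻¹⁷ W = 63.6 aW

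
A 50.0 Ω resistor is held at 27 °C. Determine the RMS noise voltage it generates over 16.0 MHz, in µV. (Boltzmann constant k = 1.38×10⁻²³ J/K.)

T = 27 °C + 273.15 = 300.15 K
V_n = √(4kTRB)
4kTRB = 4 × 1.38×10⁻²³ × 300.15 × 5.00×10¹ × 1.60×10⁷ = 1.33×10⁻¹¹ V²
V_n = √(1.33×10⁻¹¹) = 3.64×10⁻⁶ V = 3.64 µV

3.64 µV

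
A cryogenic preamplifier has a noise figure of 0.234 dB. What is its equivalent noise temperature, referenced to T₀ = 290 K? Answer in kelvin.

F = 10^(0.234/10) = 1.05536
T_e = (F − 1)·T₀ = (1.05536 − 1) × 290 = 16.1 K

16.1 K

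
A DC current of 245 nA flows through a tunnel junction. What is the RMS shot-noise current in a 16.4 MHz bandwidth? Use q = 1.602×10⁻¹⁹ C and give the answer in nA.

I_n = √(2qI·B)
2qI·B = 2 × 1.602×10⁻¹⁹ × 2.45×10⁻⁷ × 1.64×10⁷ = 1.29×10⁻¹⁸ A²
I_n = √(1.29×10⁻¹⁸) = 1.13×10⁻⁹ A = 1.13 nA

1.13 nA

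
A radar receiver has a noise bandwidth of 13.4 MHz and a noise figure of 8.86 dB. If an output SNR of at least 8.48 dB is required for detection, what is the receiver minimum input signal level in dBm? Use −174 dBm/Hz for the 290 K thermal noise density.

−85.4 dBm

Sensitivity = −174 + 10 log₁₀(B) + NF + SNR_min
= −174 + 71.27 + 8.86 + 8.48
= −85.39 dBm → −85.4 dBm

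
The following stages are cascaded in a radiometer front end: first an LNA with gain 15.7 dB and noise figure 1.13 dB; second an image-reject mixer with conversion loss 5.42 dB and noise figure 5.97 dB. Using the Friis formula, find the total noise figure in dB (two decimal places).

Convert to linear (a loss of L dB is a gain of −L dB): F_i = 10^(NF_i/10), G_i = 10^(G_i,dB/10)
  Stage 1: F_1 = 10^(1.13/10) = 1.297, G_1 = 10^(15.7/10) = 37.15
  Stage 2: F_2 = 10^(5.97/10) = 3.954, G_2 = 10^(−5.42/10) = 0.2871
Friis cascade:
  F = 1.297 + (3.954 − 1)/37.15 = 1.377
NF = 10 log₁₀(1.377) = 1.39 dB

1.39 dB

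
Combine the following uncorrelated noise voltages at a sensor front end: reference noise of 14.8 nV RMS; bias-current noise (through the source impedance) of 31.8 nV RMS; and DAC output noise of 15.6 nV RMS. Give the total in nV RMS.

Uncorrelated sources add in power (mean-square): V_tot = √(ΣV_i²)
V_tot = √[(1.48×10⁻⁸)² + (3.18×10⁻⁸)² + (1.56×10⁻⁸)²] = 3.84×10⁻⁸ V = 38.4 nV

38.4 nV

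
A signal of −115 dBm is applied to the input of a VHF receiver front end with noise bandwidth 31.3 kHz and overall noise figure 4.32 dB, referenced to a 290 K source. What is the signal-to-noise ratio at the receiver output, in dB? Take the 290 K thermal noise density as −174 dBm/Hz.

Noise floor: N = −174 + 10 log₁₀(B) + NF
10 log₁₀(3.13×10⁴) = 44.96 dB
N = −174 + 44.96 + 4.32 = −124.72 dBm
SNR = P_sig − N = −115 − (−124.72) = 9.72 dB → 9.7 dB

9.7 dB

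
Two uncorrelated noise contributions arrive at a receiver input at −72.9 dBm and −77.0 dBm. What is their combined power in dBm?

−71.5 dBm

Convert to linear, add, convert back:
P₁ = 5.13×10⁻¹¹ W, P₂ = 2.00×10⁻¹¹ W
P_tot = 7.12×10⁻¹¹ W → 10 log₁₀(P_tot / 10⁻³) = −71.5 dBm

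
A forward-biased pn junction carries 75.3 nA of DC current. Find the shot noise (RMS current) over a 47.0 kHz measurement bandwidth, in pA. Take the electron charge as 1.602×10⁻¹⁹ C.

I_n = √(2qI·B)
2qI·B = 2 × 1.602×10⁻¹⁹ × 7.53×10⁻⁸ × 4.70×10⁴ = 1.13×10⁻²¹ A²
I_n = √(1.13×10⁻²¹) = 3.37×10⁻¹¹ A = 33.7 pA

33.7 pA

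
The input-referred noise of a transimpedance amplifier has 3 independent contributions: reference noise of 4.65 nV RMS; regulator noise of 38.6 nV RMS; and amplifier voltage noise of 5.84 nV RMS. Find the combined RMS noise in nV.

39.3 nV

Uncorrelated sources add in power (mean-square): V_tot = √(ΣV_i²)
V_tot = √[(4.65×10⁻⁹)² + (3.86×10⁻⁸)² + (5.84×10⁻⁹)²] = 3.93×10⁻⁸ V = 39.3 nV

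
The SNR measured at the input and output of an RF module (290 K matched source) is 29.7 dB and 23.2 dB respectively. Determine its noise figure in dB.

6.5 dB

NF (dB) = SNR_in(dB) − SNR_out(dB) when the source is at T₀
NF = 29.7 − 23.2 = 6.5 dB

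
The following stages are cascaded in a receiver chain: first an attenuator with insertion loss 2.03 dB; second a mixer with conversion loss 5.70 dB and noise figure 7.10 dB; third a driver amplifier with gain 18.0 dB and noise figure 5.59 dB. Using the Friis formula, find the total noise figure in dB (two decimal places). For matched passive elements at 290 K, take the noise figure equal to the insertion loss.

Convert to linear (a loss of L dB is a gain of −L dB): F_i = 10^(NF_i/10), G_i = 10^(G_i,dB/10)
  Stage 1: F_1 = 10^(2.03/10) = 1.596, G_1 = 10^(−2.03/10) = 0.6266
  Stage 2: F_2 = 10^(7.10/10) = 5.129, G_2 = 10^(−5.70/10) = 0.2692
  Stage 3: F_3 = 10^(5.59/10) = 3.622, G_3 = 10^(18.0/10) = 63.10
Friis cascade:
  F = 1.596 + (5.129 − 1)/0.6266 + (3.622 − 1)/0.1687 = 23.73
NF = 10 log₁₀(23.73) = 13.75 dB

13.75 dB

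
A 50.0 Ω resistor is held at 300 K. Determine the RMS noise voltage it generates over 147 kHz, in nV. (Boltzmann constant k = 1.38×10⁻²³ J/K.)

349 nV

V_n = √(4kTRB)
4kTRB = 4 × 1.38×10⁻²³ × 300 × 5.00×10¹ × 1.47×10⁵ = 1.22×10⁻¹³ V²
V_n = √(1.22×10⁻¹³) = 3.49×10⁻⁷ V = 349 nV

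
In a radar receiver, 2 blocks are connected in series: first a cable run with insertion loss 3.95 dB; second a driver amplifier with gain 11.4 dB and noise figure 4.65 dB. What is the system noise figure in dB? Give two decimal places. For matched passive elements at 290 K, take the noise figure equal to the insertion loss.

Convert to linear (a loss of L dB is a gain of −L dB): F_i = 10^(NF_i/10), G_i = 10^(G_i,dB/10)
  Stage 1: F_1 = 10^(3.95/10) = 2.483, G_1 = 10^(−3.95/10) = 0.4027
  Stage 2: F_2 = 10^(4.65/10) = 2.917, G_2 = 10^(11.4/10) = 13.80
Friis cascade:
  F = 2.483 + (2.917 − 1)/0.4027 = 7.244
NF = 10 log₁₀(7.244) = 8.60 dB

8.60 dB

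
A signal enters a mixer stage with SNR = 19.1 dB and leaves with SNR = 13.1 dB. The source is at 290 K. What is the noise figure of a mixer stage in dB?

6.0 dB

NF (dB) = SNR_in(dB) − SNR_out(dB) when the source is at T₀
NF = 19.1 − 13.1 = 6.0 dB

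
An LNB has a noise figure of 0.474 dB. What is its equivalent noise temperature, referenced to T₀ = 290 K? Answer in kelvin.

33.4 K

F = 10^(0.474/10) = 1.11532
T_e = (F − 1)·T₀ = (1.11532 − 1) × 290 = 33.4 K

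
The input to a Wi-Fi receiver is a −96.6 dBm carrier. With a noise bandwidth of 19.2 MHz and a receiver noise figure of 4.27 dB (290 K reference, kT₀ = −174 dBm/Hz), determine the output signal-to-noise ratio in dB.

Noise floor: N = −174 + 10 log₁₀(B) + NF
10 log₁₀(1.92×10⁷) = 72.83 dB
N = −174 + 72.83 + 4.27 = −96.90 dBm
SNR = P_sig − N = −96.6 − (−96.90) = 0.30 dB → 0.3 dB

0.3 dB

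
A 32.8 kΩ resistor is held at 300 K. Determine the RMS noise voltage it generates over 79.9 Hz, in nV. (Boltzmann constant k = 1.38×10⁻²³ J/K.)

208 nV

V_n = √(4kTRB)
4kTRB = 4 × 1.38×10⁻²³ × 300 × 3.28×10⁴ × 7.99×10¹ = 4.34×10⁻¹⁴ V²
V_n = √(4.34×10⁻¹⁴) = 2.08×10⁻⁷ V = 208 nV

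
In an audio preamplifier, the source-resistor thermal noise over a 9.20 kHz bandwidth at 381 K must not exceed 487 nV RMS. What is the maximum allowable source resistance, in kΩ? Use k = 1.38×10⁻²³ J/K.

1.23 kΩ

Johnson–Nyquist: V_n = √(4kTRB) ⇒ R = V_n² / (4kTB)
4kTB = 4 × 1.38×10⁻²³ × 381 × 9.20×10³ = 1.93×10⁻¹⁶
R = (4.87×10⁻⁷)² / 1.93×10⁻¹⁶ = 1.23×10³ Ω = 1.23 kΩ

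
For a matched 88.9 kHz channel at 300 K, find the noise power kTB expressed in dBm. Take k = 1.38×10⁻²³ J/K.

P_n = kTB = 1.38×10⁻²³ × 300 × 8.89×10⁴ = 3.68×10⁻¹⁶ W
In dBm: 10 log₁₀(3.68×10⁻¹⁶ / 10⁻³) = −124.3 dBm

−124.3 dBm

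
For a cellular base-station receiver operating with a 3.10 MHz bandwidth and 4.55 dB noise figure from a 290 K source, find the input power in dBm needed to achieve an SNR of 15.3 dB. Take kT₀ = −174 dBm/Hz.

−89.2 dBm

Sensitivity = −174 + 10 log₁₀(B) + NF + SNR_min
= −174 + 64.91 + 4.55 + 15.3
= −89.24 dBm → −89.2 dBm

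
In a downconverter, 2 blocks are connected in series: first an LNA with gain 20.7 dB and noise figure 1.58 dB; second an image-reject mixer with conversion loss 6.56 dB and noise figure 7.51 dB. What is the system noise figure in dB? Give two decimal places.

Convert to linear (a loss of L dB is a gain of −L dB): F_i = 10^(NF_i/10), G_i = 10^(G_i,dB/10)
  Stage 1: F_1 = 10^(1.58/10) = 1.439, G_1 = 10^(20.7/10) = 117.5
  Stage 2: F_2 = 10^(7.51/10) = 5.636, G_2 = 10^(−6.56/10) = 0.2208
Friis cascade:
  F = 1.439 + (5.636 − 1)/117.5 = 1.478
NF = 10 log₁₀(1.478) = 1.70 dB

1.70 dB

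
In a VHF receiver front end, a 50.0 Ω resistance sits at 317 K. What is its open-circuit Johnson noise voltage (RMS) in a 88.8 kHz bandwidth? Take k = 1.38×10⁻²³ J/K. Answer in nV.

279 nV

V_n = √(4kTRB)
4kTRB = 4 × 1.38×10⁻²³ × 317 × 5.00×10¹ × 8.88×10⁴ = 7.77×10⁻¹⁴ V²
V_n = √(7.77×10⁻¹⁴) = 2.79×10⁻⁷ V = 279 nV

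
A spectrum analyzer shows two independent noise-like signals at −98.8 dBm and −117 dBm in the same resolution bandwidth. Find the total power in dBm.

−98.7 dBm

Convert to linear, add, convert back:
P₁ = 1.32×10⁻¹³ W, P₂ = 2.00×10⁻¹⁵ W
P_tot = 1.34×10⁻¹³ W → 10 log₁₀(P_tot / 10⁻³) = −98.7 dBm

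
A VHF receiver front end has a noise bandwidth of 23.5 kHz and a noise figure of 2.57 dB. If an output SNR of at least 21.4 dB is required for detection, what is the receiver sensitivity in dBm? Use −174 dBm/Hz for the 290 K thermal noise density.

Sensitivity = −174 + 10 log₁₀(B) + NF + SNR_min
= −174 + 43.71 + 2.57 + 21.4
= −106.32 dBm → −106.3 dBm

−106.3 dBm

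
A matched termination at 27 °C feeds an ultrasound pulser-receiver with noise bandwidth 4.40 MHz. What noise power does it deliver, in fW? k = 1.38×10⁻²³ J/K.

T = 27 °C + 273.15 = 300.15 K
P_n = kTB = 1.38×10⁻²³ × 300.15 × 4.40×10⁶ = 1.82×10⁻¹⁴ W = 18.2 fW

18.2 fW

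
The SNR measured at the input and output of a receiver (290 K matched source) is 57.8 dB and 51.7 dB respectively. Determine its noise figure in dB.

6.1 dB

NF (dB) = SNR_in(dB) − SNR_out(dB) when the source is at T₀
NF = 57.8 − 51.7 = 6.1 dB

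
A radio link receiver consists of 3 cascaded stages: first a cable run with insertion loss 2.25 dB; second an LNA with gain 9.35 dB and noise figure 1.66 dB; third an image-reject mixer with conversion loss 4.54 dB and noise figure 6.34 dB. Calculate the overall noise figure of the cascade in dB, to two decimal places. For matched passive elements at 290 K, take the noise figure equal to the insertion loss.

Convert to linear (a loss of L dB is a gain of −L dB): F_i = 10^(NF_i/10), G_i = 10^(G_i,dB/10)
  Stage 1: F_1 = 10^(2.25/10) = 1.679, G_1 = 10^(−2.25/10) = 0.5957
  Stage 2: F_2 = 10^(1.66/10) = 1.466, G_2 = 10^(9.35/10) = 8.610
  Stage 3: F_3 = 10^(6.34/10) = 4.305, G_3 = 10^(−4.54/10) = 0.3516
Friis cascade:
  F = 1.679 + (1.466 − 1)/0.5957 + (4.305 − 1)/5.129 = 3.105
NF = 10 log₁₀(3.105) = 4.92 dB

4.92 dB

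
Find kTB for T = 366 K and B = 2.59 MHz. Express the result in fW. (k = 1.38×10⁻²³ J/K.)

13.1 fW

P_n = kTB = 1.38×10⁻²³ × 366 × 2.59×10⁶ = 1.31×10⁻¹⁴ W = 13.1 fW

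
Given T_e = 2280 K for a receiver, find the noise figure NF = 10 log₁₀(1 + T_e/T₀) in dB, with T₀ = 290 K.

F = 1 + T_e/T₀ = 1 + 2280/290 = 8.86207
NF = 10 log₁₀(8.86207) = 9.48 dB

9.48 dB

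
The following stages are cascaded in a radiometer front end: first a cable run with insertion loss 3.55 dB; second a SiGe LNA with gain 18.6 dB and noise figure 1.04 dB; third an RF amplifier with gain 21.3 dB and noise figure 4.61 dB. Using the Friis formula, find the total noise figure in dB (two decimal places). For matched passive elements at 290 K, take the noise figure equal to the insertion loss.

4.68 dB

Convert to linear (a loss of L dB is a gain of −L dB): F_i = 10^(NF_i/10), G_i = 10^(G_i,dB/10)
  Stage 1: F_1 = 10^(3.55/10) = 2.265, G_1 = 10^(−3.55/10) = 0.4416
  Stage 2: F_2 = 10^(1.04/10) = 1.271, G_2 = 10^(18.6/10) = 72.44
  Stage 3: F_3 = 10^(4.61/10) = 2.891, G_3 = 10^(21.3/10) = 134.9
Friis cascade:
  F = 2.265 + (1.271 − 1)/0.4416 + (2.891 − 1)/31.99 = 2.937
NF = 10 log₁₀(2.937) = 4.68 dB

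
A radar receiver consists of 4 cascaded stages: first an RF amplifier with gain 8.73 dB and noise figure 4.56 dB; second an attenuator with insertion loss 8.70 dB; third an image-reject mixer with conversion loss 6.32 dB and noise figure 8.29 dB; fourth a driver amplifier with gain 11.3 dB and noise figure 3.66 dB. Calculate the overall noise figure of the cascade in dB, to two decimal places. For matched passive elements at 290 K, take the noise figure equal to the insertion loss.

11.78 dB

Convert to linear (a loss of L dB is a gain of −L dB): F_i = 10^(NF_i/10), G_i = 10^(G_i,dB/10)
  Stage 1: F_1 = 10^(4.56/10) = 2.858, G_1 = 10^(8.73/10) = 7.464
  Stage 2: F_2 = 10^(8.70/10) = 7.413, G_2 = 10^(−8.70/10) = 0.1349
  Stage 3: F_3 = 10^(8.29/10) = 6.745, G_3 = 10^(−6.32/10) = 0.2333
  Stage 4: F_4 = 10^(3.66/10) = 2.323, G_4 = 10^(11.3/10) = 13.49
Friis cascade:
  F = 2.858 + (7.413 − 1)/7.464 + (6.745 − 1)/1.007 + (2.323 − 1)/0.2350 = 15.05
NF = 10 log₁₀(15.05) = 11.78 dB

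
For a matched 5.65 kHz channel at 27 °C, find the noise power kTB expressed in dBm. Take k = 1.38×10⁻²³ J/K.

T = 27 °C + 273.15 = 300.15 K
P_n = kTB = 1.38×10⁻²³ × 300.15 × 5.65×10³ = 2.34×10⁻¹⁷ W
In dBm: 10 log₁₀(2.34×10⁻¹⁷ / 10⁻³) = −136.3 dBm

−136.3 dBm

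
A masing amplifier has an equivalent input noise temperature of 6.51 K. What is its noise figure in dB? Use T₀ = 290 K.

0.096 dB

F = 1 + T_e/T₀ = 1 + 6.51/290 = 1.02245
NF = 10 log₁₀(1.02245) = 0.096 dB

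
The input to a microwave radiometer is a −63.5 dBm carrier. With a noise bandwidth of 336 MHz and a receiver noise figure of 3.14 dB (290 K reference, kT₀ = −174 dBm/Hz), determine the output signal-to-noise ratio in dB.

22.1 dB

Noise floor: N = −174 + 10 log₁₀(B) + NF
10 log₁₀(3.36×10⁸) = 85.26 dB
N = −174 + 85.26 + 3.14 = −85.60 dBm
SNR = P_sig − N = −63.5 − (−85.60) = 22.10 dB → 22.1 dB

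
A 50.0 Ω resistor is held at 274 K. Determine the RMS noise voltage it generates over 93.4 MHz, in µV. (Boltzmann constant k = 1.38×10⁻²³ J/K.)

8.40 µV

V_n = √(4kTRB)
4kTRB = 4 × 1.38×10⁻²³ × 274 × 5.00×10¹ × 9.34×10⁷ = 7.06×10⁻¹¹ V²
V_n = √(7.06×10⁻¹¹) = 8.40×10⁻⁶ V = 8.40 µV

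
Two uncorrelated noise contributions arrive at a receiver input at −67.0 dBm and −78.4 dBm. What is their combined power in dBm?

Convert to linear, add, convert back:
P₁ = 2.00×10⁻¹⁰ W, P₂ = 1.45×10⁻¹¹ W
P_tot = 2.14×10⁻¹⁰ W → 10 log₁₀(P_tot / 10⁻³) = −66.7 dBm

−66.7 dBm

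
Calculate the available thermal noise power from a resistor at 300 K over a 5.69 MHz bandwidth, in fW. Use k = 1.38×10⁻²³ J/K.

P_n = kTB = 1.38×10⁻²³ × 300 × 5.69×10⁶ = 2.36×10⁻¹⁴ W = 23.6 fW

23.6 fW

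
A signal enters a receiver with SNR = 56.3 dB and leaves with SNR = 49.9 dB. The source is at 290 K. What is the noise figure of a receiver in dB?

6.4 dB

NF (dB) = SNR_in(dB) − SNR_out(dB) when the source is at T₀
NF = 56.3 − 49.9 = 6.4 dB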